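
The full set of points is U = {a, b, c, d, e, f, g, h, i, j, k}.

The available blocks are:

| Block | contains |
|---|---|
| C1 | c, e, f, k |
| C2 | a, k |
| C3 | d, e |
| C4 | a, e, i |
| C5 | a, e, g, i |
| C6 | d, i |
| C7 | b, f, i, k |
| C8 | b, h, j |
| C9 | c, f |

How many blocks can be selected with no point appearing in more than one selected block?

C2, C6, C8, C9 are pairwise disjoint (C2={a,k}; C6={d,i}; C8={b,h,j}; C9={c,f}).
Every remaining block overlaps one of these, and no 5 of the listed blocks are pairwise disjoint, so 4 is the maximum.

4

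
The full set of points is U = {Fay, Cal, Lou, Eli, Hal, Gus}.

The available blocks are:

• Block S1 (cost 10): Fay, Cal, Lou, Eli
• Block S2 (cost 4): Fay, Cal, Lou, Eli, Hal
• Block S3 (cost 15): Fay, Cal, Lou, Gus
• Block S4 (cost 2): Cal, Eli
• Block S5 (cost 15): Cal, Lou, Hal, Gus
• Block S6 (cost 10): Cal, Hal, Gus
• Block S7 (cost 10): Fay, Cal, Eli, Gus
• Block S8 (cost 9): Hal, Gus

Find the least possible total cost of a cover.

13

S2, S8 together cover every point (S2 ∪ S8 = {Fay, Cal, Lou, Eli, Hal, Gus}); total cost 4 + 9 = 13.
No covering selection has total cost below 13.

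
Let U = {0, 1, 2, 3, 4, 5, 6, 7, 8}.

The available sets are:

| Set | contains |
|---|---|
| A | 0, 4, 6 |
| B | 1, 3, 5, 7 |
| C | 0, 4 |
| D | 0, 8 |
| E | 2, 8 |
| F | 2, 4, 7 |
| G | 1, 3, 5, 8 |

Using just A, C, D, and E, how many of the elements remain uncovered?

Union of A, C, D, E = {0, 2, 4, 6, 8}.
Not covered: 1, 3, 5, 7 — 4 elements.

4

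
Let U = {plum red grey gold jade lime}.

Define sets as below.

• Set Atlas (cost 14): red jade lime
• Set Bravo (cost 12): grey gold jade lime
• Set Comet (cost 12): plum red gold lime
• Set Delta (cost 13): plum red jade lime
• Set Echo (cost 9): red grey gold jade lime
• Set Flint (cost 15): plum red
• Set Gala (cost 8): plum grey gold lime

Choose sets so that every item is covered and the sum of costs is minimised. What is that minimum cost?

17

Echo, Gala together cover every item (Echo ∪ Gala = {plum, red, grey, gold, jade, lime}); total cost 9 + 8 = 17.
No covering selection has total cost below 17.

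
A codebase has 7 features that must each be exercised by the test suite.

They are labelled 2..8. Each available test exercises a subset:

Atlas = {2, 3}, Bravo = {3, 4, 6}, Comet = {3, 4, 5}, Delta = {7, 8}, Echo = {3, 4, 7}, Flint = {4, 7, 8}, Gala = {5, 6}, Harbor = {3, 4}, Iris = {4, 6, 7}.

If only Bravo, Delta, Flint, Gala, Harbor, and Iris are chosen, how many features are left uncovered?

Union of Bravo, Delta, Flint, Gala, Harbor, Iris = {3, 4, 5, 6, 7, 8}.
Not covered: 2 — 1 feature.

1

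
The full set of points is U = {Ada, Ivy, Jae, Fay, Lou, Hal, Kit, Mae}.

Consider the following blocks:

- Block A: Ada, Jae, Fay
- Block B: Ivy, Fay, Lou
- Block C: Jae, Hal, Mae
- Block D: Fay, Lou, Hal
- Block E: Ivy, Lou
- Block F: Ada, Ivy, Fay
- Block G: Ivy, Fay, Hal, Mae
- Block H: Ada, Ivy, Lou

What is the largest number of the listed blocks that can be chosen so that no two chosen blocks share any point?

2

C, F are pairwise disjoint (C={Jae,Hal,Mae}; F={Ada,Ivy,Fay}).
Every remaining block overlaps one of these, and no 3 of the listed blocks are pairwise disjoint, so 2 is the maximum.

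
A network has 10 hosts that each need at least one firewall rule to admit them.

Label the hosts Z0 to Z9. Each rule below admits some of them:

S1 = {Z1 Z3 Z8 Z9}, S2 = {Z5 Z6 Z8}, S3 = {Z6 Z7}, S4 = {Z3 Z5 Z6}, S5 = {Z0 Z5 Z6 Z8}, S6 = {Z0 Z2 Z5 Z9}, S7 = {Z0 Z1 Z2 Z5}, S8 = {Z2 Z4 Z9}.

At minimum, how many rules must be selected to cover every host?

4

Take {S1, S3, S5, S8}. Their union is {Z0, Z1, Z2, Z3, Z4, Z5, Z6, Z7, Z8, Z9}, which is all 10 hosts.
No 3 of the 8 rules cover everything (all 56 combinations miss at least one host), so 4 is optimal.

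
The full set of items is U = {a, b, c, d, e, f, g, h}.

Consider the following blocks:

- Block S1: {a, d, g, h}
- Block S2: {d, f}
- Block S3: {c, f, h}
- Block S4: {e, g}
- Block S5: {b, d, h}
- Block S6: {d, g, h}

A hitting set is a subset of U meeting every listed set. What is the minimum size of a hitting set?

The 3 items {d, e, h} hit every block.
No choice of 2 items meets every block, so 3 is the minimum.

3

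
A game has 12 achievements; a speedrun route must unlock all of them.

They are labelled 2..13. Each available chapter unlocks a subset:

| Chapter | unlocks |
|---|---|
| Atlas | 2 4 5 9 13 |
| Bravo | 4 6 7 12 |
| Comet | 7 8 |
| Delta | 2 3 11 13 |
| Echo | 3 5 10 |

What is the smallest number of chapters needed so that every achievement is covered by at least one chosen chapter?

Atlas and Bravo and Comet and Delta and Echo together: Atlas ∪ Bravo ∪ Comet ∪ Delta ∪ Echo = {2, 3, 4, 5, 6, 7, 8, 9, 10, 11, 12, 13} — every achievement is covered.
No 4 of the 5 chapters cover everything (all 5 combinations miss at least one achievement), so 5 is optimal.

5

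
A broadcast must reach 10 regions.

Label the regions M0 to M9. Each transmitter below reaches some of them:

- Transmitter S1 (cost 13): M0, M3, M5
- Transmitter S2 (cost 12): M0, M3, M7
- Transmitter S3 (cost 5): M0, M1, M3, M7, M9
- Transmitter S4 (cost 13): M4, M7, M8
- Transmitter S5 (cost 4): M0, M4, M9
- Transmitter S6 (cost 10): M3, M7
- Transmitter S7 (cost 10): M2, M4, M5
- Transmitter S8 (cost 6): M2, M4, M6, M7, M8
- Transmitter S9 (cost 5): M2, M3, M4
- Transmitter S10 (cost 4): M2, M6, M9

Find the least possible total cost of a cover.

21

S3, S7, S8 together cover every region (S3 ∪ S7 ∪ S8 = {M0, M1, M2, M3, M4, M5, M6, M7, M8, M9}); total cost 5 + 10 + 6 = 21.
No covering selection has total cost below 21.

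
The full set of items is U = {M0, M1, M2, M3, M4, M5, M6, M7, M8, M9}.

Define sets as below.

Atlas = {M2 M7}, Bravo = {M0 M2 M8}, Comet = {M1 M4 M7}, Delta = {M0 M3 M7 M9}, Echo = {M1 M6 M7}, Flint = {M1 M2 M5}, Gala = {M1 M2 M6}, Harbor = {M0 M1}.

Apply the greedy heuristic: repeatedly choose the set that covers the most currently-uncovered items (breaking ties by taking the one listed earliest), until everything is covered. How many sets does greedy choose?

Greedy: pick Delta (covers 4 new) → pick Flint (covers 3 new) → pick Bravo (covers 1 new) → pick Comet (covers 1 new) → pick Echo (covers 1 new). Total picks: 5.

5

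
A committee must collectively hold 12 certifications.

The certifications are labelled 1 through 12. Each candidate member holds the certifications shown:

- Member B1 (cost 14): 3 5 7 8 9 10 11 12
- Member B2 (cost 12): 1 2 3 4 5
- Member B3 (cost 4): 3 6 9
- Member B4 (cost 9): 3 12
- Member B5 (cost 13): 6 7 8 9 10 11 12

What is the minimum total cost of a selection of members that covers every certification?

B2, B5 together cover every certification (B2 ∪ B5 = {1, 2, 3, 4, 5, 6, 7, 8, 9, 10, 11, 12}); total cost 12 + 13 = 25.
The greedy pick B3, B1, B2 costs 30; no covering selection beats 25.

25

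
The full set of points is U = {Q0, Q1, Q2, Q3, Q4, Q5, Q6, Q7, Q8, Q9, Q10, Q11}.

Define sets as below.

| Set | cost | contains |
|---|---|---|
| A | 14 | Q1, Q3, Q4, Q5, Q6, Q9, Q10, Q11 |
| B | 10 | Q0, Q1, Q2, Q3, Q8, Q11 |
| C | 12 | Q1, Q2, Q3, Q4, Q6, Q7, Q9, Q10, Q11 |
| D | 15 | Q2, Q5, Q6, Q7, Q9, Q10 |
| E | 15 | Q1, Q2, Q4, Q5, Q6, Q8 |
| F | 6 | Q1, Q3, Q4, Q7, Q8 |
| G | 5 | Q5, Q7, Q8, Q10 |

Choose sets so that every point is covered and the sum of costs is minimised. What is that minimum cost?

B, C, G together cover every point (B ∪ C ∪ G = {Q0, Q1, Q2, Q3, Q4, Q5, Q6, Q7, Q8, Q9, Q10, Q11}); total cost 10 + 12 + 5 = 27.
The greedy pick F, C, G, B costs 33; no covering selection beats 27.

27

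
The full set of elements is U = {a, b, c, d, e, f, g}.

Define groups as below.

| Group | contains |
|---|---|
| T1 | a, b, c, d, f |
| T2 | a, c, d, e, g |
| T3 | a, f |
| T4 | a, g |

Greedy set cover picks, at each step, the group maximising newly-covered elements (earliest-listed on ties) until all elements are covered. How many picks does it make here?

Greedy: pick T1 (covers 5 new) → pick T2 (covers 2 new). Total picks: 2.

2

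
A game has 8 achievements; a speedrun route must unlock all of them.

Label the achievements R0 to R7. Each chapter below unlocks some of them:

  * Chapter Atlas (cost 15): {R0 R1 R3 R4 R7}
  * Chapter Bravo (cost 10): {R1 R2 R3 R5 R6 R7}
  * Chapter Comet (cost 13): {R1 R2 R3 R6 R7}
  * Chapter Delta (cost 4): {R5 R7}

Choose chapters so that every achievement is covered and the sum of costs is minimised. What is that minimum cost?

Atlas, Bravo together cover every achievement (Atlas ∪ Bravo = {R0, R1, R2, R3, R4, R5, R6, R7}); total cost 15 + 10 = 25.
No covering selection has total cost below 25.

25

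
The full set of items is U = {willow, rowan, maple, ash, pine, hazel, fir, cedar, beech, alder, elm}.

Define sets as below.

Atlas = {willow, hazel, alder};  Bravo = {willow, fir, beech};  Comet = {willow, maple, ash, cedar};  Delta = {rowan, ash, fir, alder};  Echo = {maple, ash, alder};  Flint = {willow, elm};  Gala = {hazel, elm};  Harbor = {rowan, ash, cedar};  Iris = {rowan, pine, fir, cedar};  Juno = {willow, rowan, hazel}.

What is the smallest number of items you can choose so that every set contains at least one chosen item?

4

The 4 items {willow, cedar, alder, elm} hit every set.
No choice of 3 items meets every set, so 4 is the minimum.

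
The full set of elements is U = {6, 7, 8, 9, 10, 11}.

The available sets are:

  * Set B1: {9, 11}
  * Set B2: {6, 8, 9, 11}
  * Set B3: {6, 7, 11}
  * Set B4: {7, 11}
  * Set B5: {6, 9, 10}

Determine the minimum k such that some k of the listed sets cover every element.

3

B2 and B3 and B5 together: B2 ∪ B3 ∪ B5 = {6, 7, 8, 9, 10, 11} — every element is covered.
Only B2 contains 8, so B2 is forced; the remaining 2 elements need at least 2 more sets (each remaining set adds at most 1) — so at least 3 sets are needed, and 3 is optimal.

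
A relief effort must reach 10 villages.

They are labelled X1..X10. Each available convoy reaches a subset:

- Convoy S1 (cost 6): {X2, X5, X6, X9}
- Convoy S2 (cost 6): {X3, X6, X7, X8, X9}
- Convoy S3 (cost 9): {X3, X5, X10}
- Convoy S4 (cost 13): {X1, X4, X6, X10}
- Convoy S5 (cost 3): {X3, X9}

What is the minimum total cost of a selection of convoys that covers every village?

S1, S2, S4 together cover every village (S1 ∪ S2 ∪ S4 = {X1, X2, X3, X4, X5, X6, X7, X8, X9, X10}); total cost 6 + 6 + 13 = 25.
No covering selection has total cost below 25.

25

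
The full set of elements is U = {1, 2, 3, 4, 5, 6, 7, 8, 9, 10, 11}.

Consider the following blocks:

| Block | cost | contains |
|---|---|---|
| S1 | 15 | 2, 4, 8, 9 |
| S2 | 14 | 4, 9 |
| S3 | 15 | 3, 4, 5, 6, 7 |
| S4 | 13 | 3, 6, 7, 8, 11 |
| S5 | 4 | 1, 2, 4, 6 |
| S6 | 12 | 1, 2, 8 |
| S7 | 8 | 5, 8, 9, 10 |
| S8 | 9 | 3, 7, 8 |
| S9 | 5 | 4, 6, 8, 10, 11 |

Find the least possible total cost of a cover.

25

S4, S5, S7 together cover every element (S4 ∪ S5 ∪ S7 = {1, 2, 3, 4, 5, 6, 7, 8, 9, 10, 11}); total cost 13 + 4 + 8 = 25.
The greedy pick S5, S9, S7, S8 costs 26; no covering selection beats 25.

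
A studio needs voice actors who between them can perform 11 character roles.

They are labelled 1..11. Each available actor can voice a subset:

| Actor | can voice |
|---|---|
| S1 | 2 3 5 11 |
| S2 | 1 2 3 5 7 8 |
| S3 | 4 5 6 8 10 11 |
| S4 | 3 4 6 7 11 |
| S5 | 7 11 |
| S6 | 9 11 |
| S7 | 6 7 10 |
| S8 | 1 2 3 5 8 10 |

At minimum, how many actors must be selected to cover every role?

S4 and S6 and S8 together: S4 ∪ S6 ∪ S8 = {1, 2, 3, 4, 5, 6, 7, 8, 9, 10, 11} — every role is covered.
Only S6 contains 9, so S6 is forced; the remaining 9 roles need at least 2 more actors (each remaining actor adds at most 6) — so at least 3 actors are needed, and 3 is optimal.

3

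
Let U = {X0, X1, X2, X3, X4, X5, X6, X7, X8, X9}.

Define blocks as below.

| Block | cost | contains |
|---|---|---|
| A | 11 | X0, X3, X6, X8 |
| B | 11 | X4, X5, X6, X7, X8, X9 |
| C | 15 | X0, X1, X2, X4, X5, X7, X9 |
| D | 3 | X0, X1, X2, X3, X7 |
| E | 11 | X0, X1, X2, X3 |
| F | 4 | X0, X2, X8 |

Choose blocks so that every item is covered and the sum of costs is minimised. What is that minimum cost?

B, D together cover every item (B ∪ D = {X0, X1, X2, X3, X4, X5, X6, X7, X8, X9}); total cost 11 + 3 = 14.
No covering selection has total cost below 14.

14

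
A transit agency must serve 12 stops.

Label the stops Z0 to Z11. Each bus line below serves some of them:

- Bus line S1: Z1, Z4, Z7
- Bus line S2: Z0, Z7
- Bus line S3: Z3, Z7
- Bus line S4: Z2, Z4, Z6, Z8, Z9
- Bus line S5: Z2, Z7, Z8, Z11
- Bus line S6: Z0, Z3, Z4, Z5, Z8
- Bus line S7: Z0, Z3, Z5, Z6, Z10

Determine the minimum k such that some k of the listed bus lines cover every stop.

4

Take {S1, S4, S5, S7}. Their union is {Z0, Z1, Z2, Z3, Z4, Z5, Z6, Z7, Z8, Z9, Z10, Z11}, which is all 12 stops.
No 3 of the 7 bus lines cover everything (all 35 combinations miss at least one stop), so 4 is optimal.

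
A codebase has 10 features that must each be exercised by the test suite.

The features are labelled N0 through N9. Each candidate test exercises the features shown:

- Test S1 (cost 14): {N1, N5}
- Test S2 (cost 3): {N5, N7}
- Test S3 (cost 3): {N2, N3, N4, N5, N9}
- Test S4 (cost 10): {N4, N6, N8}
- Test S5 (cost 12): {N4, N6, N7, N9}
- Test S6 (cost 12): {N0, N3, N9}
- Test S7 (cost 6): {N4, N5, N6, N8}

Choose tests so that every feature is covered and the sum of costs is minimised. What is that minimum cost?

38

S1, S2, S3, S6, S7 together cover every feature (S1 ∪ S2 ∪ S3 ∪ S6 ∪ S7 = {N0, N1, N2, N3, N4, N5, N6, N7, N8, N9}); total cost 14 + 3 + 3 + 12 + 6 = 38.
No covering selection has total cost below 38.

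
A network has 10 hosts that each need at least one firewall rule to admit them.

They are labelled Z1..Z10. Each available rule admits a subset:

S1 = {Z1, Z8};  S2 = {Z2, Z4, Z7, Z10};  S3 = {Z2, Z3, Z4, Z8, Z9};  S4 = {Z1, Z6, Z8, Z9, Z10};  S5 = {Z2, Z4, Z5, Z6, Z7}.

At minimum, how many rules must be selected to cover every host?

Take {S3, S4, S5}. Their union is {Z1, Z2, Z3, Z4, Z5, Z6, Z7, Z8, Z9, Z10}, which is all 10 hosts.
Only S3 contains Z3, so S3 is forced; the remaining 5 hosts need at least 2 more rules (each remaining rule adds at most 3) — so at least 3 rules are needed, and 3 is optimal.

3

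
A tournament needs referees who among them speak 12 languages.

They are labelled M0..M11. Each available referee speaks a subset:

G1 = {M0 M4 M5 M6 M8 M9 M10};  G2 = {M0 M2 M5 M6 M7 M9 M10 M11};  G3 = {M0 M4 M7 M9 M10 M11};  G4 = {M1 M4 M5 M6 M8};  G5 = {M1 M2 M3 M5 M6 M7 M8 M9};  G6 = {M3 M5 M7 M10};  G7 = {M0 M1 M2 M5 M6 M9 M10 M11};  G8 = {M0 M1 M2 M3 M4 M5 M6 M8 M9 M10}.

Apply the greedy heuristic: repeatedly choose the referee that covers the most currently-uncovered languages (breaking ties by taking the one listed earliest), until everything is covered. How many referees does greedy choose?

Greedy: pick G8 (covers 10 new) → pick G2 (covers 2 new). Total picks: 2.

2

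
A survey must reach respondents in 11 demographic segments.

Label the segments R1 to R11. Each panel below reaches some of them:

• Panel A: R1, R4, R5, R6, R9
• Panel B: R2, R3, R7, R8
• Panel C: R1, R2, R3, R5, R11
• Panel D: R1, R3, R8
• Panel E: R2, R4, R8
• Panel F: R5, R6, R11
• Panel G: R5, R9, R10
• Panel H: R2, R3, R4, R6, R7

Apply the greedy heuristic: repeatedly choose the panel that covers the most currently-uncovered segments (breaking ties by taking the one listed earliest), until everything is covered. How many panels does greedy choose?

Greedy: pick A (covers 5 new) → pick B (covers 4 new) → pick C (covers 1 new) → pick G (covers 1 new). Total picks: 4.

4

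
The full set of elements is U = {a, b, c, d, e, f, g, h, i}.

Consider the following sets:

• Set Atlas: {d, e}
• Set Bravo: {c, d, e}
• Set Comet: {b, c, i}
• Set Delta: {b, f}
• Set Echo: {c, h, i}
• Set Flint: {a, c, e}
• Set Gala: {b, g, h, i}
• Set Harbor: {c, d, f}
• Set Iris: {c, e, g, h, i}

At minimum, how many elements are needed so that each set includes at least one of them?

3

The 3 elements {b, c, d} hit every set.
The sets Atlas, Delta, Echo are pairwise disjoint, so any hitting set needs a separate element for each — at least 3. Hence 3 is optimal.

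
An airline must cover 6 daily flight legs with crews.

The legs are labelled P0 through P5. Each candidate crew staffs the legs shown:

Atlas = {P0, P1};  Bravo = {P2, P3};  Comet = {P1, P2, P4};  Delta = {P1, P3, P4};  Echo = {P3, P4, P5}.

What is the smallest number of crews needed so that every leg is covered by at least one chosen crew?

Atlas and Comet and Echo together: Atlas ∪ Comet ∪ Echo = {P0, P1, P2, P3, P4, P5} — every leg is covered.
Only Atlas contains P0, so Atlas is forced; the remaining 4 legs need at least 2 more crews (each remaining crew adds at most 3) — so at least 3 crews are needed, and 3 is optimal.

3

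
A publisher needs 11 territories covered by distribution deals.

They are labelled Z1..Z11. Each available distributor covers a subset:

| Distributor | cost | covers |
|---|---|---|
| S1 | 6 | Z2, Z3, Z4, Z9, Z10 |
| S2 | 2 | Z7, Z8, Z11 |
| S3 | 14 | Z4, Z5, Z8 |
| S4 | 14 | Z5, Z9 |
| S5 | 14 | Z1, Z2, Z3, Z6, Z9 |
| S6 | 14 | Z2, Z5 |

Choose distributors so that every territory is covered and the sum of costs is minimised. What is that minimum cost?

S1, S2, S3, S5 together cover every territory (S1 ∪ S2 ∪ S3 ∪ S5 = {Z1, Z2, Z3, Z4, Z5, Z6, Z7, Z8, Z9, Z10, Z11}); total cost 6 + 2 + 14 + 14 = 36.
No covering selection has total cost below 36.

36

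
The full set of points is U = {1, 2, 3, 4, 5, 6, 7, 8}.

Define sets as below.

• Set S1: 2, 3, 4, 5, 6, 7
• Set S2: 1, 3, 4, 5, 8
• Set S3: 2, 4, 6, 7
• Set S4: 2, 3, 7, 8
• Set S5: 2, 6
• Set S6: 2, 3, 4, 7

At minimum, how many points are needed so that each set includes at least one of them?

2

The 2 points {3, 6} hit every set.
The sets S2, S5 are pairwise disjoint, so any hitting set needs a separate point for each — at least 2. Hence 2 is optimal.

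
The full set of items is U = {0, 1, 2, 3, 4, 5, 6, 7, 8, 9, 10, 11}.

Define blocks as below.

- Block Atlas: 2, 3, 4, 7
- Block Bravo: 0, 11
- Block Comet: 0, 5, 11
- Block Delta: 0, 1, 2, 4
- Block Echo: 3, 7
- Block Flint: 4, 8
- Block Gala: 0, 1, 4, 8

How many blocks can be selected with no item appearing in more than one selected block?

3

Bravo, Echo, Flint are pairwise disjoint (Bravo={0,11}; Echo={3,7}; Flint={4,8}).
Every remaining block overlaps one of these, and no 4 of the listed blocks are pairwise disjoint, so 3 is the maximum.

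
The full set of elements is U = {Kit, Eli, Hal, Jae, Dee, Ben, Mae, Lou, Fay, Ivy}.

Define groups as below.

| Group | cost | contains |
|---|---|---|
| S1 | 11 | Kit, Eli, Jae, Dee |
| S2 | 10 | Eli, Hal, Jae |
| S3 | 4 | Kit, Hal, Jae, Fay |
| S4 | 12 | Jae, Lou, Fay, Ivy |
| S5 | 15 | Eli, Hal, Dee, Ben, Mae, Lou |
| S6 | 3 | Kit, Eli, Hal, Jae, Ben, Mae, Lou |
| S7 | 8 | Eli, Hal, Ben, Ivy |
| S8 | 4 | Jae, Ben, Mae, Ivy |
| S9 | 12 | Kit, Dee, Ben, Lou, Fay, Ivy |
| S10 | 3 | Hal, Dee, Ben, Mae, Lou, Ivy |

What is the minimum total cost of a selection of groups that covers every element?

S3, S6, S10 together cover every element (S3 ∪ S6 ∪ S10 = {Kit, Eli, Hal, Jae, Dee, Ben, Mae, Lou, Fay, Ivy}); total cost 4 + 3 + 3 = 10.
No covering selection has total cost below 10.

10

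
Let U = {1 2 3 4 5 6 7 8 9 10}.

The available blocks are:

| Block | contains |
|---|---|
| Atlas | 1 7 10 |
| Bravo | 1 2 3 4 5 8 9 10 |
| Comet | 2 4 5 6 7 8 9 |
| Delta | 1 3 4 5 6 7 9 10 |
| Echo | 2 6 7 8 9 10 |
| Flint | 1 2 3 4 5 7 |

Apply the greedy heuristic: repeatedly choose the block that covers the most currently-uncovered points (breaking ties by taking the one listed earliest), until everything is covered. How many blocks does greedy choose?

Greedy: pick Bravo (covers 8 new) → pick Comet (covers 2 new). Total picks: 2.

2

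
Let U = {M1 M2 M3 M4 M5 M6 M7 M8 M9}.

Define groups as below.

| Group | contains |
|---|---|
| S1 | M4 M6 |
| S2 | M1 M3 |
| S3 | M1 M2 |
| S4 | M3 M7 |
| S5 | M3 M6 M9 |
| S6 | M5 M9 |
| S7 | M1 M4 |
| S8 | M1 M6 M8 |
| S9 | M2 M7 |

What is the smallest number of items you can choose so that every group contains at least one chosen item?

4

Take H = {M1, M4, M7, M9}. Each listed group contains at least one of these, so H is a hitting set of size 4.
The groups S1, S3, S4, S6 are pairwise disjoint, so any hitting set needs a separate item for each — at least 4. Hence 4 is optimal.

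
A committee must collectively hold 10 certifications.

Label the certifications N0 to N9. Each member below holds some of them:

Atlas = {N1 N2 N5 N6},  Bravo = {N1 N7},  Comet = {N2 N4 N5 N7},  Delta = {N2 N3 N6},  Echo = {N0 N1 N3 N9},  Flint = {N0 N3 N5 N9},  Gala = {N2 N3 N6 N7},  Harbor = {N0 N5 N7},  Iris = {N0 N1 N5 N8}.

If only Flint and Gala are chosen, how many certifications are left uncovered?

3

Union of Flint, Gala = {N0, N2, N3, N5, N6, N7, N9}.
Not covered: N1, N4, N8 — 3 certifications.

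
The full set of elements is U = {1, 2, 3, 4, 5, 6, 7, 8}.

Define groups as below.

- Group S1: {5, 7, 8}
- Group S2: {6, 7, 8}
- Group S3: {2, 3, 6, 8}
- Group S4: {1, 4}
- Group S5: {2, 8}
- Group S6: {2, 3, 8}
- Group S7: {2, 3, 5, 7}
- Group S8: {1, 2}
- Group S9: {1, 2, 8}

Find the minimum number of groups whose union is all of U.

3

S2, S4, and S7 cover everything between them: the union {1, 2, 3, 4, 5, 6, 7, 8} is all of U.
Only S4 contains 4, so S4 is forced; the remaining 6 elements need at least 2 more groups (each remaining group adds at most 4) — so at least 3 groups are needed, and 3 is optimal.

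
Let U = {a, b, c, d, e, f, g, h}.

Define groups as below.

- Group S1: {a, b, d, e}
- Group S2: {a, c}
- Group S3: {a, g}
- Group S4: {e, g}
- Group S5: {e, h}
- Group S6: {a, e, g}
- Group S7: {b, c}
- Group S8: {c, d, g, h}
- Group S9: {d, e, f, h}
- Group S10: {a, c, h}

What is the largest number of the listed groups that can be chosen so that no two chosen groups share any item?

3

S3, S7, S9 are pairwise disjoint (S3={a,g}; S7={b,c}; S9={d,e,f,h}).
Every remaining group overlaps one of these, and no 4 of the listed groups are pairwise disjoint, so 3 is the maximum.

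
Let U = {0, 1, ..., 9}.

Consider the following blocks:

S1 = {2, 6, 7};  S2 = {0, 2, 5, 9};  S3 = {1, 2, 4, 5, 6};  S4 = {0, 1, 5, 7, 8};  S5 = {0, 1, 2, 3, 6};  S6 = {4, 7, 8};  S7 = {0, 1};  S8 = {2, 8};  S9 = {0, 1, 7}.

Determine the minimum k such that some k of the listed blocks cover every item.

S2, S5, and S6 cover everything between them: the union {0, 1, 2, 3, 4, 5, 6, 7, 8, 9} is all of U.
Only S5 contains 3, so S5 is forced; the remaining 5 items need at least 2 more blocks (each remaining block adds at most 3) — so at least 3 blocks are needed, and 3 is optimal.

3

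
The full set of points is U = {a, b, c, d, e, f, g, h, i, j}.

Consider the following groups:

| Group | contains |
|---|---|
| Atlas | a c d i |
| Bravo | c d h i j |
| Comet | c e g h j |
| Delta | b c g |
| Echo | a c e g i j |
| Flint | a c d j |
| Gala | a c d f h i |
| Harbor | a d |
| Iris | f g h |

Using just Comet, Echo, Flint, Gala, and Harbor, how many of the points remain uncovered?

1

Union of Comet, Echo, Flint, Gala, Harbor = {a, c, d, e, f, g, h, i, j}.
Not covered: b — 1 point.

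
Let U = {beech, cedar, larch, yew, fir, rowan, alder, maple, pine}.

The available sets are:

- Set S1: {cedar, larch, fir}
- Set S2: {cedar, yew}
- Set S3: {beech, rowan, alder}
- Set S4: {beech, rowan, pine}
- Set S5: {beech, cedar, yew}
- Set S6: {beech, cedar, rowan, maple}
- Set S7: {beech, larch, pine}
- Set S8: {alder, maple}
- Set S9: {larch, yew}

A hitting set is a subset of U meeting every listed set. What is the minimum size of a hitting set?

4

The 4 items {larch, yew, rowan, maple} hit every set.
No choice of 3 items meets every set, so 4 is the minimum.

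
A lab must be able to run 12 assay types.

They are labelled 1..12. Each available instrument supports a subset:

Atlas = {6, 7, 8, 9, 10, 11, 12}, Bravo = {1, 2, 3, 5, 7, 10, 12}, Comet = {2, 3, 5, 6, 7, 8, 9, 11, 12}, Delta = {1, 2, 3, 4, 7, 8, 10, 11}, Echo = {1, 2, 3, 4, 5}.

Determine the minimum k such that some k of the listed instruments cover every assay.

2

Comet and Delta together: Comet ∪ Delta = {1, 2, 3, 4, 5, 6, 7, 8, 9, 10, 11, 12} — every assay is covered.
No single instrument has all 12 assays (the largest, Comet, has 9), so 2 is optimal.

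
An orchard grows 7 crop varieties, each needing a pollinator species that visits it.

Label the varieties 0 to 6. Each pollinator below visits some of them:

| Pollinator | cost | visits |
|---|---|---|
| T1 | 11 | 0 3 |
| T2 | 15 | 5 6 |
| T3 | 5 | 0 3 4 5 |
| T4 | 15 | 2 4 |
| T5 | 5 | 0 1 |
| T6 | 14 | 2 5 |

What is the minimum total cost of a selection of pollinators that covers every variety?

39

T2, T3, T5, T6 together cover every variety (T2 ∪ T3 ∪ T5 ∪ T6 = {0, 1, 2, 3, 4, 5, 6}); total cost 15 + 5 + 5 + 14 = 39.
No covering selection has total cost below 39.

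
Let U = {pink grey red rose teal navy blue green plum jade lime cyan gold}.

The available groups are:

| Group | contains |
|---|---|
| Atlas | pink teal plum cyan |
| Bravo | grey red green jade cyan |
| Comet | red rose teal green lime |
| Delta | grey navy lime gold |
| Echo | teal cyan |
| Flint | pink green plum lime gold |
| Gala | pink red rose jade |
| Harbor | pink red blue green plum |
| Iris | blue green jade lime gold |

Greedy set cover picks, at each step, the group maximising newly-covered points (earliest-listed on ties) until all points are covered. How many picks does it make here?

Greedy: pick Bravo (covers 5 new) → pick Flint (covers 4 new) → pick Comet (covers 2 new) → pick Delta (covers 1 new) → pick Harbor (covers 1 new). Total picks: 5.
(The true minimum cover uses only 4 groups, so greedy is not optimal here.)

5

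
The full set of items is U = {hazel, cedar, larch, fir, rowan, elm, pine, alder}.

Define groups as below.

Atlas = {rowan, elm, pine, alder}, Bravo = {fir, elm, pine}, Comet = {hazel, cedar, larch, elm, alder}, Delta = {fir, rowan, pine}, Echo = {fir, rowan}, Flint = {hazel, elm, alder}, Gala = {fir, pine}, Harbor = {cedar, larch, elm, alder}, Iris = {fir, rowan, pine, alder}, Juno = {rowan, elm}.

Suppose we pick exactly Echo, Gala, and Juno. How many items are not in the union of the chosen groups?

Union of Echo, Gala, Juno = {fir, rowan, elm, pine}.
Not covered: hazel, cedar, larch, alder — 4 items.

4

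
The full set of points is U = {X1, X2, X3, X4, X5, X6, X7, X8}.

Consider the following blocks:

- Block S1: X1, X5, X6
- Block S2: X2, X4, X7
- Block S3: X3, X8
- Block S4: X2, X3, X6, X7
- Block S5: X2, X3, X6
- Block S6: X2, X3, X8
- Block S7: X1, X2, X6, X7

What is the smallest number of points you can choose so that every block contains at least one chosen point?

3

H = {X6, X7, X8} meets every block (each contains at least one member of H), and |H| = 3.
The blocks S1, S2, S3 are pairwise disjoint, so any hitting set needs a separate point for each — at least 3. Hence 3 is optimal.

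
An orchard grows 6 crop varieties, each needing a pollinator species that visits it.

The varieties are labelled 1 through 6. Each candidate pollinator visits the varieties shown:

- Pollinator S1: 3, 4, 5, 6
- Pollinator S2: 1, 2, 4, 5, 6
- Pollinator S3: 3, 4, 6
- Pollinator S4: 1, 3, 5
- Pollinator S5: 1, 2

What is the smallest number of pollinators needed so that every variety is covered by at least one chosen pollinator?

S1 and S2 together: S1 ∪ S2 = {1, 2, 3, 4, 5, 6} — every variety is covered.
No single pollinator has all 6 varieties (the largest, S2, has 5), so 2 is optimal.

2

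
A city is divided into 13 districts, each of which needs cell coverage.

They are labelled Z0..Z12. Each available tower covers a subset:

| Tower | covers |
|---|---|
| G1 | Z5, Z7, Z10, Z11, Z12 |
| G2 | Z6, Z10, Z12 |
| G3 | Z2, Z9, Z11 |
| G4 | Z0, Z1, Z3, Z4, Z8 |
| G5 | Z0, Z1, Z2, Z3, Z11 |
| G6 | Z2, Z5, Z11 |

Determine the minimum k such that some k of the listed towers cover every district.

4

G1 and G2 and G3 and G4 together: G1 ∪ G2 ∪ G3 ∪ G4 = {Z0, Z1, Z2, Z3, Z4, Z5, Z6, Z7, Z8, Z9, Z10, Z11, Z12} — every district is covered.
No 3 of the 6 towers cover everything (all 20 combinations miss at least one district), so 4 is optimal.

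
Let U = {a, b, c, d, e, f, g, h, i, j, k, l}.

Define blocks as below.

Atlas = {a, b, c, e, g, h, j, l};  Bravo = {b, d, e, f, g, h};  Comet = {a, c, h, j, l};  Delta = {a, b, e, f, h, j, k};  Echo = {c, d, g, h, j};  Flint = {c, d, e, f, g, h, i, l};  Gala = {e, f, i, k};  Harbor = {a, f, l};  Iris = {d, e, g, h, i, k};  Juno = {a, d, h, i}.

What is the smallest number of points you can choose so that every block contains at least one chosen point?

Take T = {f, h}. Each listed block contains at least one of these, so T is a hitting set of size 2.
The blocks Comet, Gala are pairwise disjoint, so any hitting set needs a separate point for each — at least 2. Hence 2 is optimal.

2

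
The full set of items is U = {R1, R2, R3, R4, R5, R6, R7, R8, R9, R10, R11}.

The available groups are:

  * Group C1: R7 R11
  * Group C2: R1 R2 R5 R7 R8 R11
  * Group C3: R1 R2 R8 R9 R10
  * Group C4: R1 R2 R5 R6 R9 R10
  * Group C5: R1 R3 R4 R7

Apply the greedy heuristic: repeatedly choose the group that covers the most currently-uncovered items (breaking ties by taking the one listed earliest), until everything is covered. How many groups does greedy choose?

Greedy: pick C2 (covers 6 new) → pick C4 (covers 3 new) → pick C5 (covers 2 new). Total picks: 3.

3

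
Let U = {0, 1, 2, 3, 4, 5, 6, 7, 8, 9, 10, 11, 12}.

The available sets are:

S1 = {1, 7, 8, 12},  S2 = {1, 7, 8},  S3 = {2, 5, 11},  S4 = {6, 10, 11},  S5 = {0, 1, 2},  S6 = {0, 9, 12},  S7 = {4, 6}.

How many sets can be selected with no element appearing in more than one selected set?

4

S2, S3, S6, S7 are pairwise disjoint (S2={1,7,8}; S3={2,5,11}; S6={0,9,12}; S7={4,6}).
Every remaining set overlaps one of these, and no 5 of the listed sets are pairwise disjoint, so 4 is the maximum.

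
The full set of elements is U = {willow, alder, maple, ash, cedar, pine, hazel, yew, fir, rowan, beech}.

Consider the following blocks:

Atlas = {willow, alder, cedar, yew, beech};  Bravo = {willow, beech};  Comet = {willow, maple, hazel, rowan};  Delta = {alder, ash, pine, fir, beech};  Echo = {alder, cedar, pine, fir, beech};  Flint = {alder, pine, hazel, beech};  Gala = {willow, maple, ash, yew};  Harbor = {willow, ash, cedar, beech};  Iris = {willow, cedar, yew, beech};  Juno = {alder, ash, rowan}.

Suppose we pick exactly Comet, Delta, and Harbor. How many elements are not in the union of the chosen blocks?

Union of Comet, Delta, Harbor = {willow, alder, maple, ash, cedar, pine, hazel, fir, rowan, beech}.
Not covered: yew — 1 element.

1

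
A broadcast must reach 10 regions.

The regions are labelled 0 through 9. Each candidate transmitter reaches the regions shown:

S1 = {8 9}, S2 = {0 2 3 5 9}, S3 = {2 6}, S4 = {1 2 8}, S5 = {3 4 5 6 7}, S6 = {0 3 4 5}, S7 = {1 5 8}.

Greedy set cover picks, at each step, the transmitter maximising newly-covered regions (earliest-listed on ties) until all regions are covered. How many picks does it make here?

Greedy: pick S2 (covers 5 new) → pick S5 (covers 3 new) → pick S4 (covers 2 new). Total picks: 3.

3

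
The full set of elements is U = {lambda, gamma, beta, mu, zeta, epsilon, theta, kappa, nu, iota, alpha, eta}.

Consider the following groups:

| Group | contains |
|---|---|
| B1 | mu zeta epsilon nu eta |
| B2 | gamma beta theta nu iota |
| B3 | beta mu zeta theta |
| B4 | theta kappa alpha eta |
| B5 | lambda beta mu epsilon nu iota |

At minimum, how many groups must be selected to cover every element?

4

B1 and B2 and B4 and B5 together: B1 ∪ B2 ∪ B4 ∪ B5 = {lambda, gamma, beta, mu, zeta, epsilon, theta, kappa, nu, iota, alpha, eta} — every element is covered.
No 3 of the 5 groups cover everything (all 10 combinations miss at least one element), so 4 is optimal.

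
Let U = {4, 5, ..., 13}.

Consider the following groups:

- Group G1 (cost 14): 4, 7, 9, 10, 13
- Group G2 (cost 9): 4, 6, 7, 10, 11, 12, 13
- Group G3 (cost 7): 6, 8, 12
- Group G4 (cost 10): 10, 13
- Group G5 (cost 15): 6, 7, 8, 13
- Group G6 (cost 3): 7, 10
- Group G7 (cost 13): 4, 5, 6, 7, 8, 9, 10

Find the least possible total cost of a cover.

G2, G7 together cover every item (G2 ∪ G7 = {4, 5, 6, 7, 8, 9, 10, 11, 12, 13}); total cost 9 + 13 = 22.
No covering selection has total cost below 22.

22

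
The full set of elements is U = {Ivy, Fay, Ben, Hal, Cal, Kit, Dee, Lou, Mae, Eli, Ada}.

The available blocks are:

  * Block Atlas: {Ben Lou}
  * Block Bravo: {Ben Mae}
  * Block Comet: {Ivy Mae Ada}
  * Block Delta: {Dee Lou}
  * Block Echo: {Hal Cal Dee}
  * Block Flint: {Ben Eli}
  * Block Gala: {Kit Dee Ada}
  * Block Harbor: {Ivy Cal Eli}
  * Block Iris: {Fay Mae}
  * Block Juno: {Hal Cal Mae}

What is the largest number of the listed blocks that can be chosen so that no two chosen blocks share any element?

4

Atlas, Gala, Harbor, Iris are pairwise disjoint (Atlas={Ben,Lou}; Gala={Kit,Dee,Ada}; Harbor={Ivy,Cal,Eli}; Iris={Fay,Mae}).
Every remaining block overlaps one of these, and no 5 of the listed blocks are pairwise disjoint, so 4 is the maximum.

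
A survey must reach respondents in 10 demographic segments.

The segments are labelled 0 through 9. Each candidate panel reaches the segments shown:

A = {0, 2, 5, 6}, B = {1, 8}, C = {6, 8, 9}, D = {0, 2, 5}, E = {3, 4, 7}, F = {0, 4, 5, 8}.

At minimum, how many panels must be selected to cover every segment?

4

B and C and D and E together: B ∪ C ∪ D ∪ E = {0, 1, 2, 3, 4, 5, 6, 7, 8, 9} — every segment is covered.
Only C contains 9, so C is forced; the remaining 7 segments need at least 3 more panels (each remaining panel adds at most 3) — so at least 4 panels are needed, and 4 is optimal.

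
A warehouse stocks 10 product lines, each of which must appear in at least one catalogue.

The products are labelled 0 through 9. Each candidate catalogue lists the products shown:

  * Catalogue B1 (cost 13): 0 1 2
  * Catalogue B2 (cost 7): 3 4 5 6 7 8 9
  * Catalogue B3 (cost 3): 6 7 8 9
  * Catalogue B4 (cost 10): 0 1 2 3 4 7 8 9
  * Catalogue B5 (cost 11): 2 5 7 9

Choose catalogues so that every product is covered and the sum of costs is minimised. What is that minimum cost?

B2, B4 together cover every product (B2 ∪ B4 = {0, 1, 2, 3, 4, 5, 6, 7, 8, 9}); total cost 7 + 10 = 17.
The greedy pick B3, B4, B2 costs 20; no covering selection beats 17.

17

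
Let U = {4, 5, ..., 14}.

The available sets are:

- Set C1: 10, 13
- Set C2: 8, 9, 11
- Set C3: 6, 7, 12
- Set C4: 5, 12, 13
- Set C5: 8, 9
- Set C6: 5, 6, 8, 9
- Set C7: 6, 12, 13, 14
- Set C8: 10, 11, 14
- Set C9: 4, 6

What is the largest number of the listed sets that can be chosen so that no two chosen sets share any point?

4

C4, C5, C8, C9 are pairwise disjoint (C4={5,12,13}; C5={8,9}; C8={10,11,14}; C9={4,6}).
Every remaining set overlaps one of these, and no 5 of the listed sets are pairwise disjoint, so 4 is the maximum.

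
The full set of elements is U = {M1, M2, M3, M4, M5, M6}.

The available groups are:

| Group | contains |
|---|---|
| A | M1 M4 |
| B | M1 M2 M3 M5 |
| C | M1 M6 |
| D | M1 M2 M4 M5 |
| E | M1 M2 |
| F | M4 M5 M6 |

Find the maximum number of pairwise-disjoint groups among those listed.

2

E, F are pairwise disjoint (E={M1,M2}; F={M4,M5,M6}).
Every remaining group overlaps one of these, and no 3 of the listed groups are pairwise disjoint, so 2 is the maximum.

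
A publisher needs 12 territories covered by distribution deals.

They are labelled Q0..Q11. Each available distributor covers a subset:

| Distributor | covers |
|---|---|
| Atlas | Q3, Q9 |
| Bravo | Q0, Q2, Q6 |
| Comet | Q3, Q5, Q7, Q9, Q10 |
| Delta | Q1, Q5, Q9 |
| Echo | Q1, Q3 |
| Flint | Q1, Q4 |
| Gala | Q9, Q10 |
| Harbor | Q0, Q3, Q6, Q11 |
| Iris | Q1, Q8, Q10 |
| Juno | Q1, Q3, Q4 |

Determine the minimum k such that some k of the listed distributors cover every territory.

Take {Bravo, Comet, Flint, Harbor, Iris}. Their union is {Q0, Q1, Q2, Q3, Q4, Q5, Q6, Q7, Q8, Q9, Q10, Q11}, which is all 12 territories.
No 4 of the 10 distributors cover everything (all 210 combinations miss at least one territory), so 5 is optimal.

5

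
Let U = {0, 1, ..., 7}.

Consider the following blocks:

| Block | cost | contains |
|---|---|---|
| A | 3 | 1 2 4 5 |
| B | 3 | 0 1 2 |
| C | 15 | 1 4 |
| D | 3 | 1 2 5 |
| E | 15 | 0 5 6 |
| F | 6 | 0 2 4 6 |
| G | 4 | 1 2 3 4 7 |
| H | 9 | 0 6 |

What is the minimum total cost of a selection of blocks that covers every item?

13

D, F, G together cover every item (D ∪ F ∪ G = {0, 1, 2, 3, 4, 5, 6, 7}); total cost 3 + 6 + 4 = 13.
The greedy pick A, G, B, F costs 16; no covering selection beats 13.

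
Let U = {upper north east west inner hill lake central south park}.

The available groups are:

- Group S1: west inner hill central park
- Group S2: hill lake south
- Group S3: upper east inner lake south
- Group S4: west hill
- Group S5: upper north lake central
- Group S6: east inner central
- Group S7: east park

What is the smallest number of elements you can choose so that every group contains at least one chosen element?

3

The 3 elements {upper, east, hill} hit every group.
The groups S4, S5, S7 are pairwise disjoint, so any hitting set needs a separate element for each — at least 3. Hence 3 is optimal.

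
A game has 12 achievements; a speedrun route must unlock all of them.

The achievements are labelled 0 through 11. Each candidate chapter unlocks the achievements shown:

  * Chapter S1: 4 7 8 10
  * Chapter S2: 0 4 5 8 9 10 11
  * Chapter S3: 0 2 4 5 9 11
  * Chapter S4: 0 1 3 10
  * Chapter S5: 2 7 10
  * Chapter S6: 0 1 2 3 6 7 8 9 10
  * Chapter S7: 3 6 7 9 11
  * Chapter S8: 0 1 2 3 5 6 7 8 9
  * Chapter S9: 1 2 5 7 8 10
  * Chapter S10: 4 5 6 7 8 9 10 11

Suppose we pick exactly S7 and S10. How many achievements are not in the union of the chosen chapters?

Union of S7, S10 = {3, 4, 5, 6, 7, 8, 9, 10, 11}.
Not covered: 0, 1, 2 — 3 achievements.

3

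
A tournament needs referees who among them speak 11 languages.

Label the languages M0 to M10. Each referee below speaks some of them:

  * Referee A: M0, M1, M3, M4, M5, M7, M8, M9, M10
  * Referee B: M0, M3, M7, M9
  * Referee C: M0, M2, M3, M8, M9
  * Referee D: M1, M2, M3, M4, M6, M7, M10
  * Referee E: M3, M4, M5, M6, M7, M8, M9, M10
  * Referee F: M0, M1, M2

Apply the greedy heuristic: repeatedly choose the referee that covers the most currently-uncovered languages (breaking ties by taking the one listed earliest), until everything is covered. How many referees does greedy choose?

2

Greedy: pick A (covers 9 new) → pick D (covers 2 new). Total picks: 2.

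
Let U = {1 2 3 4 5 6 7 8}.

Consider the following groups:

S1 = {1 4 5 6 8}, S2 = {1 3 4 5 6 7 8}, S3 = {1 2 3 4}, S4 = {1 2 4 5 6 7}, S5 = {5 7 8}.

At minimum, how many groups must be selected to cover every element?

2

S2 and S3 together: S2 ∪ S3 = {1, 2, 3, 4, 5, 6, 7, 8} — every element is covered.
No single group has all 8 elements (the largest, S2, has 7), so 2 is optimal.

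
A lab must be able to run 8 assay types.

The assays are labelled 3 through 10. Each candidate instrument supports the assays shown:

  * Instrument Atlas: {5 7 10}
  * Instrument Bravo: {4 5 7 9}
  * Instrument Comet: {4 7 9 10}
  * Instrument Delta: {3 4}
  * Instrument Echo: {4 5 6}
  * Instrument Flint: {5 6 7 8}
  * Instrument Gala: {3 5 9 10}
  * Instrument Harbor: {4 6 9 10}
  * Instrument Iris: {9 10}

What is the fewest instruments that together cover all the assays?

3

Take {Delta, Flint, Gala}. Their union is {3, 4, 5, 6, 7, 8, 9, 10}, which is all 8 assays.
Only Flint contains 8, so Flint is forced; the remaining 4 assays need at least 2 more instruments (each remaining instrument adds at most 3) — so at least 3 instruments are needed, and 3 is optimal.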